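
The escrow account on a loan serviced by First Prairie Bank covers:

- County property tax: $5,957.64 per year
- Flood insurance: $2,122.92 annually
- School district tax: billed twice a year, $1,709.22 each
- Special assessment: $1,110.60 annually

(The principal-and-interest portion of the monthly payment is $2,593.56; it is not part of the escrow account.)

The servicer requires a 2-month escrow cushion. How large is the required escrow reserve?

County property tax: $5,957.64 per year
Flood insurance: $2,122.92 per year
School district tax: $1,709.22 × 2 = $3,418.44 per year
Special assessment: $1,110.60 per year
Annual escrow total = $5,957.64 + $2,122.92 + $3,418.44 + $1,110.60 = $12,609.60
Monthly = $12,609.60 / 12 = $1,050.80
Cushion = 2 × $1,050.80 = $2,101.60

$2,101.60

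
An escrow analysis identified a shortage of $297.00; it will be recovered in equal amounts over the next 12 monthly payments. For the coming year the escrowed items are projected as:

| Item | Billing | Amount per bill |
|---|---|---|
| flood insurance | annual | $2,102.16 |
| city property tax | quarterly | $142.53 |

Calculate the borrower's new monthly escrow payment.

$247.44

Flood insurance — $2,102.16/yr
City property tax — $142.53 × 4 = $570.12/yr
Total per year = $2,672.28
Monthly escrow = $2,672.28 ÷ 12 = $222.69
Monthly shortage recovery: $297.00 ÷ 12 = $24.75
New monthly escrow = $222.69 + $24.75 = $247.44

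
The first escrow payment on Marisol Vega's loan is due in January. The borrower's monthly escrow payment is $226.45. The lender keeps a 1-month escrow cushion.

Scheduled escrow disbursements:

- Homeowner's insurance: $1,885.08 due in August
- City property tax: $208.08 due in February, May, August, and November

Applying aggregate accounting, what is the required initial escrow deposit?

$924.17

Cushion = 1 × $226.45 = $226.45
Trial balance (start $0, +$226.45 each month, − disbursements):
  Jan: +$226.45 → $226.45
  Feb: +$226.45 − $208.08 → $244.82
  Mar: +$226.45 → $471.27
  Apr: +$226.45 → $697.72
  May: +$226.45 − $208.08 → $716.09
  Jun: +$226.45 → $942.54
  Jul: +$226.45 → $1,168.99
  Aug: +$226.45 − $2,093.16 → -$697.72
  Sep: +$226.45 → -$471.27
  Oct: +$226.45 → -$244.82
  Nov: +$226.45 − $208.08 → -$226.45
  Dec: +$226.45 → $0.00
Lowest trial balance = -$697.72 (Aug)
Initial deposit = cushion − low point = $226.45 − (-$697.72) = $924.17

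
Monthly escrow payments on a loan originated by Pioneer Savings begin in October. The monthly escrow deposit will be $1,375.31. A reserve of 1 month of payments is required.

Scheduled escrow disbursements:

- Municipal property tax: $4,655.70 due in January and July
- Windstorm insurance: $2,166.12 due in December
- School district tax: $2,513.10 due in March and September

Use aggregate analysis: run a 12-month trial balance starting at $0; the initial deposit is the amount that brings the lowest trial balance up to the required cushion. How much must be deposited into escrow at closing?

$2,695.89

Cushion = 1 × $1,375.31 = $1,375.31
Trial balance (start $0, +$1,375.31 each month, − disbursements):
  Oct: +$1,375.31 → $1,375.31
  Nov: +$1,375.31 → $2,750.62
  Dec: +$1,375.31 − $2,166.12 → $1,959.81
  Jan: +$1,375.31 − $4,655.70 → -$1,320.58
  Feb: +$1,375.31 → $54.73
  Mar: +$1,375.31 − $2,513.10 → -$1,083.06
  Apr: +$1,375.31 → $292.25
  May: +$1,375.31 → $1,667.56
  Jun: +$1,375.31 → $3,042.87
  Jul: +$1,375.31 − $4,655.70 → -$237.52
  Aug: +$1,375.31 → $1,137.79
  Sep: +$1,375.31 − $2,513.10 → $0.00
Lowest trial balance = -$1,320.58 (Jan)
Initial deposit = cushion − low point = $1,375.31 − (-$1,320.58) = $2,695.89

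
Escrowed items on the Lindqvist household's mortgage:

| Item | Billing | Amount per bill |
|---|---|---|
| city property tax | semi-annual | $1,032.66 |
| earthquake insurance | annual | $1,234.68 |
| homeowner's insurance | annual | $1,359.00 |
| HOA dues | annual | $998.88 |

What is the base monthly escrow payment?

$471.49

City property tax = $1,032.66 × 2 = $2,065.32/yr
Earthquake insurance = $1,234.68/yr
Homeowner's insurance = $1,359.00/yr
HOA dues = $998.88/yr
Annual escrow total = $2,065.32 + $1,234.68 + $1,359.00 + $998.88 = $5,657.88
Monthly = $5,657.88 / 12 = $471.49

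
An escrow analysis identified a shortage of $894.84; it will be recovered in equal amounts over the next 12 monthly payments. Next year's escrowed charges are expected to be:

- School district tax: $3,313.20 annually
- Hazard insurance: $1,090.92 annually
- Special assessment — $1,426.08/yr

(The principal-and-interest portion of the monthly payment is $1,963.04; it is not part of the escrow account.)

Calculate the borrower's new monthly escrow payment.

$560.42

School district tax — $3,313.20 per year
Hazard insurance — $1,090.92 per year
Special assessment — $1,426.08 per year
Combined annual = $5,830.20
Base monthly escrow = $5,830.20 / 12 = $485.85
Monthly shortage recovery: $894.84 ÷ 12 = $74.57
Adjusted monthly = $485.85 + $74.57 = $560.42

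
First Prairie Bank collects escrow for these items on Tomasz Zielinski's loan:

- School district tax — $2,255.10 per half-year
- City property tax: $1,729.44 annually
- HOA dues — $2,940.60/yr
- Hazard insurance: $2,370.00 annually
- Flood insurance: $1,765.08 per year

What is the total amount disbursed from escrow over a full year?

School district tax: $2,255.10 × 2 = $4,510.20/yr
City property tax: $1,729.44/yr
HOA dues: $2,940.60/yr
Hazard insurance: $2,370.00/yr
Flood insurance: $1,765.08/yr
Annual escrow total = $4,510.20 + $1,729.44 + $2,940.60 + $2,370.00 + $1,765.08 = $13,315.32

$13,315.32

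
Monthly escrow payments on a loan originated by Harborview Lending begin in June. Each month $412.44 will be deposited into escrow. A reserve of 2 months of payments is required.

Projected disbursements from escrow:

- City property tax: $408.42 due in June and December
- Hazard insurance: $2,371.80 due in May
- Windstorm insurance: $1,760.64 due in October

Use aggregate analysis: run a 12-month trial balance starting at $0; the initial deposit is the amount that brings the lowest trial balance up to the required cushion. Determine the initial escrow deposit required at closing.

$931.74

Cushion = 2 × $412.44 = $824.88
Trial balance (start $0, +$412.44 each month, − disbursements):
  Jun: +$412.44 − $408.42 → $4.02
  Jul: +$412.44 → $416.46
  Aug: +$412.44 → $828.90
  Sep: +$412.44 → $1,241.34
  Oct: +$412.44 − $1,760.64 → -$106.86
  Nov: +$412.44 → $305.58
  Dec: +$412.44 − $408.42 → $309.60
  Jan: +$412.44 → $722.04
  Feb: +$412.44 → $1,134.48
  Mar: +$412.44 → $1,546.92
  Apr: +$412.44 → $1,959.36
  May: +$412.44 − $2,371.80 → $0.00
Lowest trial balance = -$106.86 (Oct)
Initial deposit = cushion − low point = $824.88 − (-$106.86) = $931.74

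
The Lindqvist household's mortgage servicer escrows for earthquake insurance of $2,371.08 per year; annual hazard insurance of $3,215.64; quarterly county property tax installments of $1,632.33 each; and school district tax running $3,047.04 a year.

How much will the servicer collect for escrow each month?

$1,263.59

Earthquake insurance — $2,371.08 per year
Hazard insurance — $3,215.64 per year
County property tax — $1,632.33 × 4 = $6,529.32 per year
School district tax — $3,047.04 per year
Annual escrow total = $15,163.08
Base monthly escrow = $15,163.08 ÷ 12 = $1,263.59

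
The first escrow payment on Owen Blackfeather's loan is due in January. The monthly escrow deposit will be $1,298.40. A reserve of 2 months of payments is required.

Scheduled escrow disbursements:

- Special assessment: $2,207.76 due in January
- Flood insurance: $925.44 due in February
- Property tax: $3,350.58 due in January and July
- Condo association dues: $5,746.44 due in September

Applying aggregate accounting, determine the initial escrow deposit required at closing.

$6,856.74

Cushion = 2 × $1,298.40 = $2,596.80
Trial balance (start $0, +$1,298.40 each month, − disbursements):
  Jan: +$1,298.40 − $5,558.34 → -$4,259.94
  Feb: +$1,298.40 − $925.44 → -$3,886.98
  Mar: +$1,298.40 → -$2,588.58
  Apr: +$1,298.40 → -$1,290.18
  May: +$1,298.40 → $8.22
  Jun: +$1,298.40 → $1,306.62
  Jul: +$1,298.40 − $3,350.58 → -$745.56
  Aug: +$1,298.40 → $552.84
  Sep: +$1,298.40 − $5,746.44 → -$3,895.20
  Oct: +$1,298.40 → -$2,596.80
  Nov: +$1,298.40 → -$1,298.40
  Dec: +$1,298.40 → $0.00
Lowest trial balance = -$4,259.94 (Jan)
Initial deposit = cushion − low point = $2,596.80 − (-$4,259.94) = $6,856.74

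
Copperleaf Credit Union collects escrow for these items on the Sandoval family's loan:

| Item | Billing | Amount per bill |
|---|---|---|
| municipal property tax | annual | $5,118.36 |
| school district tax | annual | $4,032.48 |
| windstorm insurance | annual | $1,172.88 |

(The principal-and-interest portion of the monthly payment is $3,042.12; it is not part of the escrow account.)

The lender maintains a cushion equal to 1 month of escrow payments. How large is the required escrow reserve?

$860.31

Municipal property tax: $5,118.36
School district tax: $4,032.48
Windstorm insurance: $1,172.88
Total annual escrow = $10,323.72
Per month = $10,323.72 / 12 = $860.31
Required cushion = 1 × $860.31 = $860.31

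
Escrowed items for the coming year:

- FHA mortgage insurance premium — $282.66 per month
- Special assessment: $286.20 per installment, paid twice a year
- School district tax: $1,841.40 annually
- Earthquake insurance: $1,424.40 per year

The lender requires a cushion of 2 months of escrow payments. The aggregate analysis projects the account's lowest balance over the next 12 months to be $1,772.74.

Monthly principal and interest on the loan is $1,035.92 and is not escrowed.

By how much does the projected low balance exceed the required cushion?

$567.72

FHA mortgage insurance premium — $282.66 × 12 = $3,391.92 annually
Special assessment — $286.20 × 2 = $572.40 annually
School district tax — $1,841.40 annually
Earthquake insurance — $1,424.40 annually
Total per year = $3,391.92 + $572.40 + $1,841.40 + $1,424.40 = $7,230.12
Monthly = $7,230.12 ÷ 12 = $602.51
Required reserve = 2 × $602.51 = $1,205.02
Surplus = $1,772.74 − $1,205.02 = $567.72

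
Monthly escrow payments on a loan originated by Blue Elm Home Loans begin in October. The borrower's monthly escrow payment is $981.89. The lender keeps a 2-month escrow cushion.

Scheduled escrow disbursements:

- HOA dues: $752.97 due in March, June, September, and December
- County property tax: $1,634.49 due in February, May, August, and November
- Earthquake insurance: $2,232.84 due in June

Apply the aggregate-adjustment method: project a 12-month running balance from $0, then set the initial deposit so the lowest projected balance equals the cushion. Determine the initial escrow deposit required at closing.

$2,521.99

Cushion = 2 × $981.89 = $1,963.78
Trial balance (start $0, +$981.89 each month, − disbursements):
  Oct: +$981.89 → $981.89
  Nov: +$981.89 − $1,634.49 → $329.29
  Dec: +$981.89 − $752.97 → $558.21
  Jan: +$981.89 → $1,540.10
  Feb: +$981.89 − $1,634.49 → $887.50
  Mar: +$981.89 − $752.97 → $1,116.42
  Apr: +$981.89 → $2,098.31
  May: +$981.89 − $1,634.49 → $1,445.71
  Jun: +$981.89 − $2,985.81 → -$558.21
  Jul: +$981.89 → $423.68
  Aug: +$981.89 − $1,634.49 → -$228.92
  Sep: +$981.89 − $752.97 → $0.00
Lowest trial balance = -$558.21 (Jun)
Initial deposit = cushion − low point = $1,963.78 − (-$558.21) = $2,521.99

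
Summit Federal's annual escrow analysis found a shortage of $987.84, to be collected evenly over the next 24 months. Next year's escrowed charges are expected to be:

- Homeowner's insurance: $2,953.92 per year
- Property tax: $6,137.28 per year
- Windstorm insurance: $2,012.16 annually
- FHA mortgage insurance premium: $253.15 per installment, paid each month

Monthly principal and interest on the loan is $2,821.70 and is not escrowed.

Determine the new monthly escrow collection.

$1,219.59

Homeowner's insurance = $2,953.92
Property tax = $6,137.28
Windstorm insurance = $2,012.16
FHA mortgage insurance premium = $253.15 × 12 = $3,037.80
Annual escrow total = $2,953.92 + $6,137.28 + $2,012.16 + $3,037.80 = $14,141.16
Monthly escrow = $14,141.16 ÷ 12 = $1,178.43
Monthly shortage recovery: $987.84 / 24 = $41.16
New monthly escrow = $1,178.43 + $41.16 = $1,219.59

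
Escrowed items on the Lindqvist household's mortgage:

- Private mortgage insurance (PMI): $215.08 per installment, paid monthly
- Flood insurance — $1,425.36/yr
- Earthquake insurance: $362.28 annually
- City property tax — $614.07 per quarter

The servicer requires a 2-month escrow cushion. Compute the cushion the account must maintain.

Private mortgage insurance (PMI) — $215.08 × 12 = $2,580.96/yr
Flood insurance — $1,425.36/yr
Earthquake insurance — $362.28/yr
City property tax — $614.07 × 4 = $2,456.28/yr
Yearly total = $6,824.88
Per month = $6,824.88 ÷ 12 = $568.74
Cushion = 2 × $568.74 = $1,137.48

$1,137.48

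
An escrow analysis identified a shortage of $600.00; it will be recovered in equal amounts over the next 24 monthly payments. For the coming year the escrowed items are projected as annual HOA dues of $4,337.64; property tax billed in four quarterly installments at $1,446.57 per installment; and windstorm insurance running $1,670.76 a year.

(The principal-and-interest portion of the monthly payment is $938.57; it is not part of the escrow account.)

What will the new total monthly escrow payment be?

HOA dues: $4,337.64 annually
Property tax: $1,446.57 × 4 = $5,786.28 annually
Windstorm insurance: $1,670.76 annually
Annual escrow total = $11,794.68
Base monthly escrow = $11,794.68 / 12 = $982.89
Shortage per month = $600.00 / 24 = $25.00
Adjusted monthly = $982.89 + $25.00 = $1,007.89

$1,007.89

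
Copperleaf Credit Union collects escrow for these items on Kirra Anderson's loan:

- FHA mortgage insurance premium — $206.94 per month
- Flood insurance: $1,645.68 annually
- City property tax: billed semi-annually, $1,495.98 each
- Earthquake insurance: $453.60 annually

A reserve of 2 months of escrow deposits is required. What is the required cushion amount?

$1,262.42

FHA mortgage insurance premium — $206.94 × 12 = $2,483.28 per year
Flood insurance — $1,645.68 per year
City property tax — $1,495.98 × 2 = $2,991.96 per year
Earthquake insurance — $453.60 per year
Total annual escrow = $2,483.28 + $1,645.68 + $2,991.96 + $453.60 = $7,574.52
Monthly = $7,574.52 ÷ 12 = $631.21
Required cushion = 2 × $631.21 = $1,262.42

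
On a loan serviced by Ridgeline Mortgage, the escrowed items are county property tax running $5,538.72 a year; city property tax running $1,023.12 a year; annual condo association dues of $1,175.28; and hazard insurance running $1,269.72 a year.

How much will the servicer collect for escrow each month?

$750.57

County property tax — $5,538.72/yr
City property tax — $1,023.12/yr
Condo association dues — $1,175.28/yr
Hazard insurance — $1,269.72/yr
Yearly total = $9,006.84
Monthly escrow = $9,006.84 ÷ 12 = $750.57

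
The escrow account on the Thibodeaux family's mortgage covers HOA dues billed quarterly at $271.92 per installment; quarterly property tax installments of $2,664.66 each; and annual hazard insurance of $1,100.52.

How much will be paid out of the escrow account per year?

HOA dues: $271.92 × 4 = $1,087.68
Property tax: $2,664.66 × 4 = $10,658.64
Hazard insurance: $1,100.52
Combined annual = $12,846.84

$12,846.84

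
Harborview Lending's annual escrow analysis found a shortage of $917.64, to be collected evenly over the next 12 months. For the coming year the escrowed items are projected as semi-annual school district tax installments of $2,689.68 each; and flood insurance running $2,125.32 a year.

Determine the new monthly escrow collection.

School district tax = $2,689.68 × 2 = $5,379.36 annually
Flood insurance = $2,125.32 annually
Yearly total = $7,504.68
Monthly = $7,504.68 / 12 = $625.39
Shortage per month = $917.64 / 12 = $76.47
New monthly escrow = $625.39 + $76.47 = $701.86

$701.86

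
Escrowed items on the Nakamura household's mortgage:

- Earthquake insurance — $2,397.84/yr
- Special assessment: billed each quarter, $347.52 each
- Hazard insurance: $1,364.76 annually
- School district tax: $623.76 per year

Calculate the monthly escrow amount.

$481.37

Earthquake insurance: $2,397.84
Special assessment: $347.52 × 4 = $1,390.08
Hazard insurance: $1,364.76
School district tax: $623.76
Total annual escrow = $2,397.84 + $1,390.08 + $1,364.76 + $623.76 = $5,776.44
Monthly = $5,776.44 ÷ 12 = $481.37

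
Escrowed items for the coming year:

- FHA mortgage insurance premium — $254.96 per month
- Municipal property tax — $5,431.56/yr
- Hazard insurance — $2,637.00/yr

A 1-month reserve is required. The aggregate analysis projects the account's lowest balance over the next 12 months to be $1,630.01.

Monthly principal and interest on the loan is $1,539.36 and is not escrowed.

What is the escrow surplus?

$702.67

FHA mortgage insurance premium = $254.96 × 12 = $3,059.52 per year
Municipal property tax = $5,431.56 per year
Hazard insurance = $2,637.00 per year
Yearly total = $11,128.08
Monthly escrow = $11,128.08 ÷ 12 = $927.34
Cushion = 1 × $927.34 = $927.34
Excess over cushion: $1,630.01 − $927.34 = $702.67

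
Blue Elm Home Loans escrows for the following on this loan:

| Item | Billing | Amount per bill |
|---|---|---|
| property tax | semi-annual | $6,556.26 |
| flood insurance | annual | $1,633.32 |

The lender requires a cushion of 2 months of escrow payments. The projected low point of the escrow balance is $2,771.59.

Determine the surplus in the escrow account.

$313.95

Property tax = $6,556.26 × 2 = $13,112.52
Flood insurance = $1,633.32
Total annual escrow = $13,112.52 + $1,633.32 = $14,745.84
Monthly = $14,745.84 ÷ 12 = $1,228.82
Required cushion = 2 × $1,228.82 = $2,457.64
Excess over cushion: $2,771.59 − $2,457.64 = $313.95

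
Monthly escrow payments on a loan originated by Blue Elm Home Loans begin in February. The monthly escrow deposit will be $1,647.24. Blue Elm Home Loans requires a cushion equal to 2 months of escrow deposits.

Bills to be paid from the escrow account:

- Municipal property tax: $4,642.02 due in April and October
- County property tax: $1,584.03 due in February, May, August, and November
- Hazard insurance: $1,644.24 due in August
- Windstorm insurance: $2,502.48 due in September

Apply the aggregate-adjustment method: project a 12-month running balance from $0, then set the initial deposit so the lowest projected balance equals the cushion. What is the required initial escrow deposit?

$6,652.17

Cushion = 2 × $1,647.24 = $3,294.48
Trial balance (start $0, +$1,647.24 each month, − disbursements):
  Feb: +$1,647.24 − $1,584.03 → $63.21
  Mar: +$1,647.24 → $1,710.45
  Apr: +$1,647.24 − $4,642.02 → -$1,284.33
  May: +$1,647.24 − $1,584.03 → -$1,221.12
  Jun: +$1,647.24 → $426.12
  Jul: +$1,647.24 → $2,073.36
  Aug: +$1,647.24 − $3,228.27 → $492.33
  Sep: +$1,647.24 − $2,502.48 → -$362.91
  Oct: +$1,647.24 − $4,642.02 → -$3,357.69
  Nov: +$1,647.24 − $1,584.03 → -$3,294.48
  Dec: +$1,647.24 → -$1,647.24
  Jan: +$1,647.24 → $0.00
Lowest trial balance = -$3,357.69 (Oct)
Initial deposit = cushion − low point = $3,294.48 − (-$3,357.69) = $6,652.17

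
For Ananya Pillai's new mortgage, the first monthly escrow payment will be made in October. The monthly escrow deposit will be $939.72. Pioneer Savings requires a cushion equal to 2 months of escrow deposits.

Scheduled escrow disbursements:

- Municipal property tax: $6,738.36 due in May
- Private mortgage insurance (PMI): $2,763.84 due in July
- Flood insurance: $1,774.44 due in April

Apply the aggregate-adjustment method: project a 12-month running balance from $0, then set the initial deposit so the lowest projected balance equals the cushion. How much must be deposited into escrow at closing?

Cushion = 2 × $939.72 = $1,879.44
Trial balance (start $0, +$939.72 each month, − disbursements):
  Oct: +$939.72 → $939.72
  Nov: +$939.72 → $1,879.44
  Dec: +$939.72 → $2,819.16
  Jan: +$939.72 → $3,758.88
  Feb: +$939.72 → $4,698.60
  Mar: +$939.72 → $5,638.32
  Apr: +$939.72 − $1,774.44 → $4,803.60
  May: +$939.72 − $6,738.36 → -$995.04
  Jun: +$939.72 → -$55.32
  Jul: +$939.72 − $2,763.84 → -$1,879.44
  Aug: +$939.72 → -$939.72
  Sep: +$939.72 → $0.00
Lowest trial balance = -$1,879.44 (Jul)
Initial deposit = cushion − low point = $1,879.44 − (-$1,879.44) = $3,758.88

$3,758.88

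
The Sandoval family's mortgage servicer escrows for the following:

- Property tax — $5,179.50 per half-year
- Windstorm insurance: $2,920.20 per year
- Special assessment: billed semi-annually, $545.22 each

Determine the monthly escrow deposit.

Property tax — $5,179.50 × 2 = $10,359.00/yr
Windstorm insurance — $2,920.20/yr
Special assessment — $545.22 × 2 = $1,090.44/yr
Yearly total = $14,369.64
Per month = $14,369.64 / 12 = $1,197.47

$1,197.47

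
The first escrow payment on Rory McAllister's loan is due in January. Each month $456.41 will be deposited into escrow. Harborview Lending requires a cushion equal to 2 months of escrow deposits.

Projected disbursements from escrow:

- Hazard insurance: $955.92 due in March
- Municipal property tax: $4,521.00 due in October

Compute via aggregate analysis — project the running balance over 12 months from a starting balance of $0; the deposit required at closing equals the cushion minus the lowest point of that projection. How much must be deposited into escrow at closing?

$1,825.64

Cushion = 2 × $456.41 = $912.82
Trial balance (start $0, +$456.41 each month, − disbursements):
  Jan: +$456.41 → $456.41
  Feb: +$456.41 → $912.82
  Mar: +$456.41 − $955.92 → $413.31
  Apr: +$456.41 → $869.72
  May: +$456.41 → $1,326.13
  Jun: +$456.41 → $1,782.54
  Jul: +$456.41 → $2,238.95
  Aug: +$456.41 → $2,695.36
  Sep: +$456.41 → $3,151.77
  Oct: +$456.41 − $4,521.00 → -$912.82
  Nov: +$456.41 → -$456.41
  Dec: +$456.41 → $0.00
Lowest trial balance = -$912.82 (Oct)
Initial deposit = cushion − low point = $912.82 − (-$912.82) = $1,825.64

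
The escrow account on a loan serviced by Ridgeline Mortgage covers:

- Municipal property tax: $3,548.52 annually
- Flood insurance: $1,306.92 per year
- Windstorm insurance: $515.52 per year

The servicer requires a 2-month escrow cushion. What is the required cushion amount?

Municipal property tax — $3,548.52/yr
Flood insurance — $1,306.92/yr
Windstorm insurance — $515.52/yr
Combined annual = $5,370.96
Monthly = $5,370.96 / 12 = $447.58
Cushion = 2 × $447.58 = $895.16

$895.16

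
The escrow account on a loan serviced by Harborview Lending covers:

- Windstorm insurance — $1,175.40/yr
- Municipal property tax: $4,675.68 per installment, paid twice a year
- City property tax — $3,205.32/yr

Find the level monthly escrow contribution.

$1,144.34

Windstorm insurance — $1,175.40 annually
Municipal property tax — $4,675.68 × 2 = $9,351.36 annually
City property tax — $3,205.32 annually
Yearly total = $1,175.40 + $9,351.36 + $3,205.32 = $13,732.08
Monthly = $13,732.08 ÷ 12 = $1,144.34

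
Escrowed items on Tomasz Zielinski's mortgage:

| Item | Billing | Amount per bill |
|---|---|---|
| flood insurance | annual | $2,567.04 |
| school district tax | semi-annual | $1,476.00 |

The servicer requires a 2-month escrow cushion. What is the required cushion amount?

Flood insurance — $2,567.04 annually
School district tax — $1,476.00 × 2 = $2,952.00 annually
Total annual escrow = $2,567.04 + $2,952.00 = $5,519.04
Base monthly escrow = $5,519.04 / 12 = $459.92
Reserve = 2 × $459.92 = $919.84

$919.84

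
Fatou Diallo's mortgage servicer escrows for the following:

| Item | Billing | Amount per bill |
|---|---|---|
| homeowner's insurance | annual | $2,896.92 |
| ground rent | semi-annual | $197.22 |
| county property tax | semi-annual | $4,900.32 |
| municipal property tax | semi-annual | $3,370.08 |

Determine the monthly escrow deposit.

Homeowner's insurance = $2,896.92 per year
Ground rent = $197.22 × 2 = $394.44 per year
County property tax = $4,900.32 × 2 = $9,800.64 per year
Municipal property tax = $3,370.08 × 2 = $6,740.16 per year
Combined annual = $19,832.16
Base monthly escrow = $19,832.16 / 12 = $1,652.68

$1,652.68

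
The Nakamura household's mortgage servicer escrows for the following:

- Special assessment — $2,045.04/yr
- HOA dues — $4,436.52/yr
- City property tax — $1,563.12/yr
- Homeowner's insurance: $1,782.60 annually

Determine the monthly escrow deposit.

$818.94

Special assessment — $2,045.04 per year
HOA dues — $4,436.52 per year
City property tax — $1,563.12 per year
Homeowner's insurance — $1,782.60 per year
Yearly total = $9,827.28
Per month = $9,827.28 / 12 = $818.94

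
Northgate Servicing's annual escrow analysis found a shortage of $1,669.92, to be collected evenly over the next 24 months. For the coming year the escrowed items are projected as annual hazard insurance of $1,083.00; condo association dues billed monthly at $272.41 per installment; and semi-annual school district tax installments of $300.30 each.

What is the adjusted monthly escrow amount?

Hazard insurance: $1,083.00
Condo association dues: $272.41 × 12 = $3,268.92
School district tax: $300.30 × 2 = $600.60
Annual escrow total = $4,952.52
Per month = $4,952.52 ÷ 12 = $412.71
Shortage spread = $1,669.92 / 24 = $69.58/mo
New monthly escrow = $412.71 + $69.58 = $482.29

$482.29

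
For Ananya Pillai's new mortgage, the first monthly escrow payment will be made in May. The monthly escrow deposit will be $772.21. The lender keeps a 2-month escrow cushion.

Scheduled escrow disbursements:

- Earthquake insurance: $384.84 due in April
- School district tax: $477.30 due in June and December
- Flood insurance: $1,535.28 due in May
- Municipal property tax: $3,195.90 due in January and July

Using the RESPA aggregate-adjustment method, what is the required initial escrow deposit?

Cushion = 2 × $772.21 = $1,544.42
Trial balance (start $0, +$772.21 each month, − disbursements):
  May: +$772.21 − $1,535.28 → -$763.07
  Jun: +$772.21 − $477.30 → -$468.16
  Jul: +$772.21 − $3,195.90 → -$2,891.85
  Aug: +$772.21 → -$2,119.64
  Sep: +$772.21 → -$1,347.43
  Oct: +$772.21 → -$575.22
  Nov: +$772.21 → $196.99
  Dec: +$772.21 − $477.30 → $491.90
  Jan: +$772.21 − $3,195.90 → -$1,931.79
  Feb: +$772.21 → -$1,159.58
  Mar: +$772.21 → -$387.37
  Apr: +$772.21 − $384.84 → $0.00
Lowest trial balance = -$2,891.85 (Jul)
Initial deposit = cushion − low point = $1,544.42 − (-$2,891.85) = $4,436.27

$4,436.27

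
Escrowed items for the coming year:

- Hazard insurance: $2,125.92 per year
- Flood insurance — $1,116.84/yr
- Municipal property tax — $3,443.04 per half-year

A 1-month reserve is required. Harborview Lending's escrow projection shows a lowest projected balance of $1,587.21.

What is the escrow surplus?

Hazard insurance = $2,125.92/yr
Flood insurance = $1,116.84/yr
Municipal property tax = $3,443.04 × 2 = $6,886.08/yr
Yearly total = $10,128.84
Monthly escrow = $10,128.84 / 12 = $844.07
Required cushion = 1 × $844.07 = $844.07
Surplus = $1,587.21 − $844.07 = $743.14

$743.14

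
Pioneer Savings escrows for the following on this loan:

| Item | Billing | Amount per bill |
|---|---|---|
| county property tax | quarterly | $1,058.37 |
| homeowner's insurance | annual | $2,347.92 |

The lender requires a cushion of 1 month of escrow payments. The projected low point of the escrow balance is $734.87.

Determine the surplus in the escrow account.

$186.42

County property tax = $1,058.37 × 4 = $4,233.48 annually
Homeowner's insurance = $2,347.92 annually
Annual escrow total = $4,233.48 + $2,347.92 = $6,581.40
Per month = $6,581.40 ÷ 12 = $548.45
Required cushion = 1 × $548.45 = $548.45
Excess over cushion: $734.87 − $548.45 = $186.42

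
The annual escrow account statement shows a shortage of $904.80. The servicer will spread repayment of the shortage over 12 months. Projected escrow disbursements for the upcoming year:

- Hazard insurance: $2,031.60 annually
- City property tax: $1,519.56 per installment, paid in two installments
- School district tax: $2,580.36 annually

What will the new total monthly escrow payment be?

$712.99

Hazard insurance: $2,031.60
City property tax: $1,519.56 × 2 = $3,039.12
School district tax: $2,580.36
Total per year = $2,031.60 + $3,039.12 + $2,580.36 = $7,651.08
Monthly escrow = $7,651.08 ÷ 12 = $637.59
Shortage per month = $904.80 ÷ 12 = $75.40
New monthly escrow = $637.59 + $75.40 = $712.99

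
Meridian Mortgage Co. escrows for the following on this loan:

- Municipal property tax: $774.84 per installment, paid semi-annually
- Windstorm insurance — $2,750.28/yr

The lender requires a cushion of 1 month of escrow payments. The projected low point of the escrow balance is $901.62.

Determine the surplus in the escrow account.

Municipal property tax — $774.84 × 2 = $1,549.68
Windstorm insurance — $2,750.28
Total per year = $4,299.96
Monthly = $4,299.96 / 12 = $358.33
Required reserve = 1 × $358.33 = $358.33
Surplus = $901.62 − $358.33 = $543.29

$543.29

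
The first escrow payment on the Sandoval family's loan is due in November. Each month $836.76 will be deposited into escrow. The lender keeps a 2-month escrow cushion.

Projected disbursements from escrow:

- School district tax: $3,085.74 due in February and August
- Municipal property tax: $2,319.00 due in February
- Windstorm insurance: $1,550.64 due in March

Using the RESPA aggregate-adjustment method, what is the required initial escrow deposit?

$4,445.10

Cushion = 2 × $836.76 = $1,673.52
Trial balance (start $0, +$836.76 each month, − disbursements):
  Nov: +$836.76 → $836.76
  Dec: +$836.76 → $1,673.52
  Jan: +$836.76 → $2,510.28
  Feb: +$836.76 − $5,404.74 → -$2,057.70
  Mar: +$836.76 − $1,550.64 → -$2,771.58
  Apr: +$836.76 → -$1,934.82
  May: +$836.76 → -$1,098.06
  Jun: +$836.76 → -$261.30
  Jul: +$836.76 → $575.46
  Aug: +$836.76 − $3,085.74 → -$1,673.52
  Sep: +$836.76 → -$836.76
  Oct: +$836.76 → $0.00
Lowest trial balance = -$2,771.58 (Mar)
Initial deposit = cushion − low point = $1,673.52 − (-$2,771.58) = $4,445.10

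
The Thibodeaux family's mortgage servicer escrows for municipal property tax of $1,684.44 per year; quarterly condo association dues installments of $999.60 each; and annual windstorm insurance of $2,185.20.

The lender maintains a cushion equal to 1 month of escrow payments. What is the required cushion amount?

Municipal property tax: $1,684.44 annually
Condo association dues: $999.60 × 4 = $3,998.40 annually
Windstorm insurance: $2,185.20 annually
Combined annual = $7,868.04
Monthly escrow = $7,868.04 / 12 = $655.67
Cushion = 1 × $655.67 = $655.67

$655.67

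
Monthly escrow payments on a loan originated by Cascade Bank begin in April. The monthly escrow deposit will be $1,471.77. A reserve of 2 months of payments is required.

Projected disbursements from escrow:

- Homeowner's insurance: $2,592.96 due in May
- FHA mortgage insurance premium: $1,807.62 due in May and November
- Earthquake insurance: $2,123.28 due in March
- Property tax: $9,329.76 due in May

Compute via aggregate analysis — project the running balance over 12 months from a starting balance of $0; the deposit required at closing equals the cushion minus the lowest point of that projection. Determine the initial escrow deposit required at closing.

$13,730.34

Cushion = 2 × $1,471.77 = $2,943.54
Trial balance (start $0, +$1,471.77 each month, − disbursements):
  Apr: +$1,471.77 → $1,471.77
  May: +$1,471.77 − $13,730.34 → -$10,786.80
  Jun: +$1,471.77 → -$9,315.03
  Jul: +$1,471.77 → -$7,843.26
  Aug: +$1,471.77 → -$6,371.49
  Sep: +$1,471.77 → -$4,899.72
  Oct: +$1,471.77 → -$3,427.95
  Nov: +$1,471.77 − $1,807.62 → -$3,763.80
  Dec: +$1,471.77 → -$2,292.03
  Jan: +$1,471.77 → -$820.26
  Feb: +$1,471.77 → $651.51
  Mar: +$1,471.77 − $2,123.28 → $0.00
Lowest trial balance = -$10,786.80 (May)
Initial deposit = cushion − low point = $2,943.54 − (-$10,786.80) = $13,730.34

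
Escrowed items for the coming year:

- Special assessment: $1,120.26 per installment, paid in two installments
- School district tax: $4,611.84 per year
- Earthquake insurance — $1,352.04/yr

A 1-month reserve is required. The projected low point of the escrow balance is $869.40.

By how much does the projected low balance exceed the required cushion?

Special assessment: $1,120.26 × 2 = $2,240.52/yr
School district tax: $4,611.84/yr
Earthquake insurance: $1,352.04/yr
Total annual escrow = $2,240.52 + $4,611.84 + $1,352.04 = $8,204.40
Base monthly escrow = $8,204.40 / 12 = $683.70
Required cushion = 1 × $683.70 = $683.70
Excess over cushion: $869.40 − $683.70 = $185.70

$185.70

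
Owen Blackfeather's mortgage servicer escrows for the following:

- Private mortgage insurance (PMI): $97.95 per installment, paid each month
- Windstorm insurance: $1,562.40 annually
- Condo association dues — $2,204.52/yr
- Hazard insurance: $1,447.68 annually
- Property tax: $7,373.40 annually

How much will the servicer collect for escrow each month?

$1,146.95

Private mortgage insurance (PMI) = $97.95 × 12 = $1,175.40
Windstorm insurance = $1,562.40
Condo association dues = $2,204.52
Hazard insurance = $1,447.68
Property tax = $7,373.40
Total per year = $1,175.40 + $1,562.40 + $2,204.52 + $1,447.68 + $7,373.40 = $13,763.40
Monthly escrow = $13,763.40 ÷ 12 = $1,146.95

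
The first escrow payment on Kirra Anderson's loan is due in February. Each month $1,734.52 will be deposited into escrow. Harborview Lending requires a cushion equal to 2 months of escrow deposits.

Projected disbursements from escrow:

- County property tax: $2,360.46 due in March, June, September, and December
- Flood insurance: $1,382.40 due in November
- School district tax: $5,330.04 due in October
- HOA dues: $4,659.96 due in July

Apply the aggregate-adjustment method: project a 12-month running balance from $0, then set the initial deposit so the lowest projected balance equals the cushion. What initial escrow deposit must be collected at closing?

$5,203.56

Cushion = 2 × $1,734.52 = $3,469.04
Trial balance (start $0, +$1,734.52 each month, − disbursements):
  Feb: +$1,734.52 → $1,734.52
  Mar: +$1,734.52 − $2,360.46 → $1,108.58
  Apr: +$1,734.52 → $2,843.10
  May: +$1,734.52 → $4,577.62
  Jun: +$1,734.52 − $2,360.46 → $3,951.68
  Jul: +$1,734.52 − $4,659.96 → $1,026.24
  Aug: +$1,734.52 → $2,760.76
  Sep: +$1,734.52 − $2,360.46 → $2,134.82
  Oct: +$1,734.52 − $5,330.04 → -$1,460.70
  Nov: +$1,734.52 − $1,382.40 → -$1,108.58
  Dec: +$1,734.52 − $2,360.46 → -$1,734.52
  Jan: +$1,734.52 → $0.00
Lowest trial balance = -$1,734.52 (Dec)
Initial deposit = cushion − low point = $3,469.04 − (-$1,734.52) = $5,203.56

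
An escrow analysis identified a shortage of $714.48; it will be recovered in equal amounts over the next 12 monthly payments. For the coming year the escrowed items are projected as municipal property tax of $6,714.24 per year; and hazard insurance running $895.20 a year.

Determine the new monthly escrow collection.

Municipal property tax = $6,714.24/yr
Hazard insurance = $895.20/yr
Annual escrow total = $7,609.44
Base monthly escrow = $7,609.44 / 12 = $634.12
Shortage per month = $714.48 ÷ 12 = $59.54
New monthly escrow = $634.12 + $59.54 = $693.66

$693.66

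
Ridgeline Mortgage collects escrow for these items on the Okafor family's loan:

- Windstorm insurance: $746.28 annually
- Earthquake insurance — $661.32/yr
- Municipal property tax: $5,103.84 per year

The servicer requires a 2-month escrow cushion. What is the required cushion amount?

$1,085.24

Windstorm insurance — $746.28/yr
Earthquake insurance — $661.32/yr
Municipal property tax — $5,103.84/yr
Yearly total = $746.28 + $661.32 + $5,103.84 = $6,511.44
Base monthly escrow = $6,511.44 ÷ 12 = $542.62
Reserve = 2 × $542.62 = $1,085.24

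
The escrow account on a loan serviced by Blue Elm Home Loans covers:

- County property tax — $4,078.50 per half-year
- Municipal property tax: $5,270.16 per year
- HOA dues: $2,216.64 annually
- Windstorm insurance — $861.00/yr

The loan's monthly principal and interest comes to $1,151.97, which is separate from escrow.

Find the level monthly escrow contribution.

$1,375.40

County property tax = $4,078.50 × 2 = $8,157.00 annually
Municipal property tax = $5,270.16 annually
HOA dues = $2,216.64 annually
Windstorm insurance = $861.00 annually
Combined annual = $8,157.00 + $5,270.16 + $2,216.64 + $861.00 = $16,504.80
Per month = $16,504.80 ÷ 12 = $1,375.40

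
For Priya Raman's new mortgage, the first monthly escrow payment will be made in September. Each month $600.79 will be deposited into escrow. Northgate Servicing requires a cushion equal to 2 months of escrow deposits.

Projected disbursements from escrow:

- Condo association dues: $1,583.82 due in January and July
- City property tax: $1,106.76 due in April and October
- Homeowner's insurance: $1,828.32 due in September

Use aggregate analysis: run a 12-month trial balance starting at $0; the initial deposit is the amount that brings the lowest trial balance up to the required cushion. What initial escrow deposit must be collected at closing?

$2,935.08

Cushion = 2 × $600.79 = $1,201.58
Trial balance (start $0, +$600.79 each month, − disbursements):
  Sep: +$600.79 − $1,828.32 → -$1,227.53
  Oct: +$600.79 − $1,106.76 → -$1,733.50
  Nov: +$600.79 → -$1,132.71
  Dec: +$600.79 → -$531.92
  Jan: +$600.79 − $1,583.82 → -$1,514.95
  Feb: +$600.79 → -$914.16
  Mar: +$600.79 → -$313.37
  Apr: +$600.79 − $1,106.76 → -$819.34
  May: +$600.79 → -$218.55
  Jun: +$600.79 → $382.24
  Jul: +$600.79 − $1,583.82 → -$600.79
  Aug: +$600.79 → $0.00
Lowest trial balance = -$1,733.50 (Oct)
Initial deposit = cushion − low point = $1,201.58 − (-$1,733.50) = $2,935.08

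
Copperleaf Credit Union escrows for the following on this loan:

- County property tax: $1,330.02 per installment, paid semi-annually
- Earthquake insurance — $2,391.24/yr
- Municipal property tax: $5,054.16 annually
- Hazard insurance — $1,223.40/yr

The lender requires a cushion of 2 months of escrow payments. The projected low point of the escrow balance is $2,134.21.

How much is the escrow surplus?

County property tax — $1,330.02 × 2 = $2,660.04 per year
Earthquake insurance — $2,391.24 per year
Municipal property tax — $5,054.16 per year
Hazard insurance — $1,223.40 per year
Yearly total = $2,660.04 + $2,391.24 + $5,054.16 + $1,223.40 = $11,328.84
Per month = $11,328.84 / 12 = $944.07
Required cushion = 2 × $944.07 = $1,888.14
Excess over cushion: $2,134.21 − $1,888.14 = $246.07

$246.07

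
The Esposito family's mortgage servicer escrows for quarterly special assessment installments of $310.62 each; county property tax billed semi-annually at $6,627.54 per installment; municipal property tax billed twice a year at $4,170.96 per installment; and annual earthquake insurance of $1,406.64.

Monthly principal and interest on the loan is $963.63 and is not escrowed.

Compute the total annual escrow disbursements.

$24,246.12

Special assessment — $310.62 × 4 = $1,242.48
County property tax — $6,627.54 × 2 = $13,255.08
Municipal property tax — $4,170.96 × 2 = $8,341.92
Earthquake insurance — $1,406.64
Total annual escrow = $24,246.12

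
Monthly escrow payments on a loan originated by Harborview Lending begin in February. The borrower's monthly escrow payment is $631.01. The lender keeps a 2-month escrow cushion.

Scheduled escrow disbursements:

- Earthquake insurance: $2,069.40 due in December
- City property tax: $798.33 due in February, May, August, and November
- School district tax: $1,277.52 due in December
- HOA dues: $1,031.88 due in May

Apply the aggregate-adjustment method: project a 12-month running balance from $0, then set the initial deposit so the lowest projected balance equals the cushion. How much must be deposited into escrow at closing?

Cushion = 2 × $631.01 = $1,262.02
Trial balance (start $0, +$631.01 each month, − disbursements):
  Feb: +$631.01 − $798.33 → -$167.32
  Mar: +$631.01 → $463.69
  Apr: +$631.01 → $1,094.70
  May: +$631.01 − $1,830.21 → -$104.50
  Jun: +$631.01 → $526.51
  Jul: +$631.01 → $1,157.52
  Aug: +$631.01 − $798.33 → $990.20
  Sep: +$631.01 → $1,621.21
  Oct: +$631.01 → $2,252.22
  Nov: +$631.01 − $798.33 → $2,084.90
  Dec: +$631.01 − $3,346.92 → -$631.01
  Jan: +$631.01 → $0.00
Lowest trial balance = -$631.01 (Dec)
Initial deposit = cushion − low point = $1,262.02 − (-$631.01) = $1,893.03

$1,893.03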